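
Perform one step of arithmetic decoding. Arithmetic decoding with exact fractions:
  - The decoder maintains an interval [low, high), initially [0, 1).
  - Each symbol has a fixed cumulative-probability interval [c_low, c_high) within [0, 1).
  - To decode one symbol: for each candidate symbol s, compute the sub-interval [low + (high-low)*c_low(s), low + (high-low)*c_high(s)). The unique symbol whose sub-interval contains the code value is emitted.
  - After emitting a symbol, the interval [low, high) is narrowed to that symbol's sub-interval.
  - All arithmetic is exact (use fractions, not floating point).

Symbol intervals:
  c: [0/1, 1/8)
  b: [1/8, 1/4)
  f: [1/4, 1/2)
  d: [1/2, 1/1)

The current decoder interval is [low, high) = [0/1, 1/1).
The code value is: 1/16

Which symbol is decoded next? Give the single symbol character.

Answer: c

Derivation:
Interval width = high − low = 1/1 − 0/1 = 1/1
Scaled code = (code − low) / width = (1/16 − 0/1) / 1/1 = 1/16
  c: [0/1, 1/8) ← scaled code falls here ✓
  b: [1/8, 1/4) 
  f: [1/4, 1/2) 
  d: [1/2, 1/1) 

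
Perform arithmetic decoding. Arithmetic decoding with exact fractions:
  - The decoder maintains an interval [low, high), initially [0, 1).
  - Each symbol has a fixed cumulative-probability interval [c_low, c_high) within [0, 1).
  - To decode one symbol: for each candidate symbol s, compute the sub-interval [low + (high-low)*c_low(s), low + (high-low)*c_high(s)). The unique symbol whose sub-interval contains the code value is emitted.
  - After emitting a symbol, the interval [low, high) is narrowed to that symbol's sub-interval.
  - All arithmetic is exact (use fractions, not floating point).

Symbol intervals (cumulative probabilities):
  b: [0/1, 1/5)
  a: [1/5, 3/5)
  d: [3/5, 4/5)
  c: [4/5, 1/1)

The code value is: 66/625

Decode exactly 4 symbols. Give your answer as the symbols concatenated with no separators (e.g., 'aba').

Step 1: interval [0/1, 1/1), width = 1/1 - 0/1 = 1/1
  'b': [0/1 + 1/1*0/1, 0/1 + 1/1*1/5) = [0/1, 1/5) <- contains code 66/625
  'a': [0/1 + 1/1*1/5, 0/1 + 1/1*3/5) = [1/5, 3/5)
  'd': [0/1 + 1/1*3/5, 0/1 + 1/1*4/5) = [3/5, 4/5)
  'c': [0/1 + 1/1*4/5, 0/1 + 1/1*1/1) = [4/5, 1/1)
  emit 'b', narrow to [0/1, 1/5)
Step 2: interval [0/1, 1/5), width = 1/5 - 0/1 = 1/5
  'b': [0/1 + 1/5*0/1, 0/1 + 1/5*1/5) = [0/1, 1/25)
  'a': [0/1 + 1/5*1/5, 0/1 + 1/5*3/5) = [1/25, 3/25) <- contains code 66/625
  'd': [0/1 + 1/5*3/5, 0/1 + 1/5*4/5) = [3/25, 4/25)
  'c': [0/1 + 1/5*4/5, 0/1 + 1/5*1/1) = [4/25, 1/5)
  emit 'a', narrow to [1/25, 3/25)
Step 3: interval [1/25, 3/25), width = 3/25 - 1/25 = 2/25
  'b': [1/25 + 2/25*0/1, 1/25 + 2/25*1/5) = [1/25, 7/125)
  'a': [1/25 + 2/25*1/5, 1/25 + 2/25*3/5) = [7/125, 11/125)
  'd': [1/25 + 2/25*3/5, 1/25 + 2/25*4/5) = [11/125, 13/125)
  'c': [1/25 + 2/25*4/5, 1/25 + 2/25*1/1) = [13/125, 3/25) <- contains code 66/625
  emit 'c', narrow to [13/125, 3/25)
Step 4: interval [13/125, 3/25), width = 3/25 - 13/125 = 2/125
  'b': [13/125 + 2/125*0/1, 13/125 + 2/125*1/5) = [13/125, 67/625) <- contains code 66/625
  'a': [13/125 + 2/125*1/5, 13/125 + 2/125*3/5) = [67/625, 71/625)
  'd': [13/125 + 2/125*3/5, 13/125 + 2/125*4/5) = [71/625, 73/625)
  'c': [13/125 + 2/125*4/5, 13/125 + 2/125*1/1) = [73/625, 3/25)
  emit 'b', narrow to [13/125, 67/625)

Answer: bacb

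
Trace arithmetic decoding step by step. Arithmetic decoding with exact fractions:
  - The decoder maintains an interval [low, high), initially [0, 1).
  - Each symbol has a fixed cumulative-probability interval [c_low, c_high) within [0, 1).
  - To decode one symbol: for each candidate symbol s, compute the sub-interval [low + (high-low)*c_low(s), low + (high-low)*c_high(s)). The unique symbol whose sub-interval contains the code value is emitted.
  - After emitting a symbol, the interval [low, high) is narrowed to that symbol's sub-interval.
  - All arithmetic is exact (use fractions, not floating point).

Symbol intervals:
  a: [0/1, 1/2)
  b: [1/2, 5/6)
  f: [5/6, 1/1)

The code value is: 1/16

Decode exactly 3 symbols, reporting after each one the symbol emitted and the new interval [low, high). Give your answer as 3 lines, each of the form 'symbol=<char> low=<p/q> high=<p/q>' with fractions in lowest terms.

Step 1: interval [0/1, 1/1), width = 1/1 - 0/1 = 1/1
  'a': [0/1 + 1/1*0/1, 0/1 + 1/1*1/2) = [0/1, 1/2) <- contains code 1/16
  'b': [0/1 + 1/1*1/2, 0/1 + 1/1*5/6) = [1/2, 5/6)
  'f': [0/1 + 1/1*5/6, 0/1 + 1/1*1/1) = [5/6, 1/1)
  emit 'a', narrow to [0/1, 1/2)
Step 2: interval [0/1, 1/2), width = 1/2 - 0/1 = 1/2
  'a': [0/1 + 1/2*0/1, 0/1 + 1/2*1/2) = [0/1, 1/4) <- contains code 1/16
  'b': [0/1 + 1/2*1/2, 0/1 + 1/2*5/6) = [1/4, 5/12)
  'f': [0/1 + 1/2*5/6, 0/1 + 1/2*1/1) = [5/12, 1/2)
  emit 'a', narrow to [0/1, 1/4)
Step 3: interval [0/1, 1/4), width = 1/4 - 0/1 = 1/4
  'a': [0/1 + 1/4*0/1, 0/1 + 1/4*1/2) = [0/1, 1/8) <- contains code 1/16
  'b': [0/1 + 1/4*1/2, 0/1 + 1/4*5/6) = [1/8, 5/24)
  'f': [0/1 + 1/4*5/6, 0/1 + 1/4*1/1) = [5/24, 1/4)
  emit 'a', narrow to [0/1, 1/8)

Answer: symbol=a low=0/1 high=1/2
symbol=a low=0/1 high=1/4
symbol=a low=0/1 high=1/8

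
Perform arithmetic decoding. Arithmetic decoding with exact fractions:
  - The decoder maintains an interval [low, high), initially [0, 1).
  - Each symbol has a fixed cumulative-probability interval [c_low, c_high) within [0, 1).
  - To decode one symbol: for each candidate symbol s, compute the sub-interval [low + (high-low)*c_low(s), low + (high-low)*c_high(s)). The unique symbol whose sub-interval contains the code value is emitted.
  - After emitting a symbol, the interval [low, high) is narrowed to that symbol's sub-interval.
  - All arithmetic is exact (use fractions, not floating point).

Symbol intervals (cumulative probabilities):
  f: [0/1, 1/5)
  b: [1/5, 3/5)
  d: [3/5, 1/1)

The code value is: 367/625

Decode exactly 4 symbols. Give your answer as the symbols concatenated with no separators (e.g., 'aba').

Step 1: interval [0/1, 1/1), width = 1/1 - 0/1 = 1/1
  'f': [0/1 + 1/1*0/1, 0/1 + 1/1*1/5) = [0/1, 1/5)
  'b': [0/1 + 1/1*1/5, 0/1 + 1/1*3/5) = [1/5, 3/5) <- contains code 367/625
  'd': [0/1 + 1/1*3/5, 0/1 + 1/1*1/1) = [3/5, 1/1)
  emit 'b', narrow to [1/5, 3/5)
Step 2: interval [1/5, 3/5), width = 3/5 - 1/5 = 2/5
  'f': [1/5 + 2/5*0/1, 1/5 + 2/5*1/5) = [1/5, 7/25)
  'b': [1/5 + 2/5*1/5, 1/5 + 2/5*3/5) = [7/25, 11/25)
  'd': [1/5 + 2/5*3/5, 1/5 + 2/5*1/1) = [11/25, 3/5) <- contains code 367/625
  emit 'd', narrow to [11/25, 3/5)
Step 3: interval [11/25, 3/5), width = 3/5 - 11/25 = 4/25
  'f': [11/25 + 4/25*0/1, 11/25 + 4/25*1/5) = [11/25, 59/125)
  'b': [11/25 + 4/25*1/5, 11/25 + 4/25*3/5) = [59/125, 67/125)
  'd': [11/25 + 4/25*3/5, 11/25 + 4/25*1/1) = [67/125, 3/5) <- contains code 367/625
  emit 'd', narrow to [67/125, 3/5)
Step 4: interval [67/125, 3/5), width = 3/5 - 67/125 = 8/125
  'f': [67/125 + 8/125*0/1, 67/125 + 8/125*1/5) = [67/125, 343/625)
  'b': [67/125 + 8/125*1/5, 67/125 + 8/125*3/5) = [343/625, 359/625)
  'd': [67/125 + 8/125*3/5, 67/125 + 8/125*1/1) = [359/625, 3/5) <- contains code 367/625
  emit 'd', narrow to [359/625, 3/5)

Answer: bddd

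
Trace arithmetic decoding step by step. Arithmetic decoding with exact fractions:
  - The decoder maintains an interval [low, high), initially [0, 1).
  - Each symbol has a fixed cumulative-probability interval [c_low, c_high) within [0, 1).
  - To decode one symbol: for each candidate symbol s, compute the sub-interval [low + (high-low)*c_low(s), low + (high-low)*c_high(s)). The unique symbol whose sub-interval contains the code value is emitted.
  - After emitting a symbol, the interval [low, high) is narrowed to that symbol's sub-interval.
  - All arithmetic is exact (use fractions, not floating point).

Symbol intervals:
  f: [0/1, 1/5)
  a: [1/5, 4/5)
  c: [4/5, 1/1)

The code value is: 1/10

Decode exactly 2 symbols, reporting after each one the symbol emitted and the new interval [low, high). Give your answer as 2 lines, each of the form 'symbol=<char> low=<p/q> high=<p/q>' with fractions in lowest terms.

Step 1: interval [0/1, 1/1), width = 1/1 - 0/1 = 1/1
  'f': [0/1 + 1/1*0/1, 0/1 + 1/1*1/5) = [0/1, 1/5) <- contains code 1/10
  'a': [0/1 + 1/1*1/5, 0/1 + 1/1*4/5) = [1/5, 4/5)
  'c': [0/1 + 1/1*4/5, 0/1 + 1/1*1/1) = [4/5, 1/1)
  emit 'f', narrow to [0/1, 1/5)
Step 2: interval [0/1, 1/5), width = 1/5 - 0/1 = 1/5
  'f': [0/1 + 1/5*0/1, 0/1 + 1/5*1/5) = [0/1, 1/25)
  'a': [0/1 + 1/5*1/5, 0/1 + 1/5*4/5) = [1/25, 4/25) <- contains code 1/10
  'c': [0/1 + 1/5*4/5, 0/1 + 1/5*1/1) = [4/25, 1/5)
  emit 'a', narrow to [1/25, 4/25)

Answer: symbol=f low=0/1 high=1/5
symbol=a low=1/25 high=4/25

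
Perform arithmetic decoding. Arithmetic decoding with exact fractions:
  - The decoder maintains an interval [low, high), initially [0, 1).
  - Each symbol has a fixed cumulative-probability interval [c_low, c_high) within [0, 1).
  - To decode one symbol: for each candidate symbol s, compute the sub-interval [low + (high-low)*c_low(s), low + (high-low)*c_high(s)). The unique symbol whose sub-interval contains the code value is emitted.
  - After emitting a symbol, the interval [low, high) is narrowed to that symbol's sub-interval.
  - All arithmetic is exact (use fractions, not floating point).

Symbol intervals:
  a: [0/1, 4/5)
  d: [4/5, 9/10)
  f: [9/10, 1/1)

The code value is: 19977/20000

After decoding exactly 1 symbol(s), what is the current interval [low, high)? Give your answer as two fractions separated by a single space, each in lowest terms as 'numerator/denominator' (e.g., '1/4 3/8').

Step 1: interval [0/1, 1/1), width = 1/1 - 0/1 = 1/1
  'a': [0/1 + 1/1*0/1, 0/1 + 1/1*4/5) = [0/1, 4/5)
  'd': [0/1 + 1/1*4/5, 0/1 + 1/1*9/10) = [4/5, 9/10)
  'f': [0/1 + 1/1*9/10, 0/1 + 1/1*1/1) = [9/10, 1/1) <- contains code 19977/20000
  emit 'f', narrow to [9/10, 1/1)

Answer: 9/10 1/1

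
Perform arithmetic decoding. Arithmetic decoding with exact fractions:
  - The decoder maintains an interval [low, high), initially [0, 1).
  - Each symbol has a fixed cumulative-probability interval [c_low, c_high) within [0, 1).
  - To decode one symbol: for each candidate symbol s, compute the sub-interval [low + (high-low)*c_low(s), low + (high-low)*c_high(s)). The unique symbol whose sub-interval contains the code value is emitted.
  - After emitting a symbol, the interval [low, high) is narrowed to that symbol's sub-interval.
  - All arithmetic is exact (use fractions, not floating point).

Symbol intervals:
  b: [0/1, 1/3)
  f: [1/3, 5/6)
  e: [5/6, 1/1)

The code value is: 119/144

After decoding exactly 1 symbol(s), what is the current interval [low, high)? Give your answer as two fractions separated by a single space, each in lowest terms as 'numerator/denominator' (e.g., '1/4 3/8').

Answer: 1/3 5/6

Derivation:
Step 1: interval [0/1, 1/1), width = 1/1 - 0/1 = 1/1
  'b': [0/1 + 1/1*0/1, 0/1 + 1/1*1/3) = [0/1, 1/3)
  'f': [0/1 + 1/1*1/3, 0/1 + 1/1*5/6) = [1/3, 5/6) <- contains code 119/144
  'e': [0/1 + 1/1*5/6, 0/1 + 1/1*1/1) = [5/6, 1/1)
  emit 'f', narrow to [1/3, 5/6)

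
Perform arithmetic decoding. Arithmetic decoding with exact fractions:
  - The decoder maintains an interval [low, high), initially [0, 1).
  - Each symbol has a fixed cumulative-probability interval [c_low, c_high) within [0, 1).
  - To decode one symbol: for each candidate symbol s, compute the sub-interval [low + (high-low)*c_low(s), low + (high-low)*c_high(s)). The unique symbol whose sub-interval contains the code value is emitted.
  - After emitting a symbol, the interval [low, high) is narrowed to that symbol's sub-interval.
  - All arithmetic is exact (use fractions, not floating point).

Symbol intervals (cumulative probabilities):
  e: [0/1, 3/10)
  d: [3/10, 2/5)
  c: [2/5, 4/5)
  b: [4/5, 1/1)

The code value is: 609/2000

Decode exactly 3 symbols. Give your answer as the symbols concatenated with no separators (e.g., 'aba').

Answer: dee

Derivation:
Step 1: interval [0/1, 1/1), width = 1/1 - 0/1 = 1/1
  'e': [0/1 + 1/1*0/1, 0/1 + 1/1*3/10) = [0/1, 3/10)
  'd': [0/1 + 1/1*3/10, 0/1 + 1/1*2/5) = [3/10, 2/5) <- contains code 609/2000
  'c': [0/1 + 1/1*2/5, 0/1 + 1/1*4/5) = [2/5, 4/5)
  'b': [0/1 + 1/1*4/5, 0/1 + 1/1*1/1) = [4/5, 1/1)
  emit 'd', narrow to [3/10, 2/5)
Step 2: interval [3/10, 2/5), width = 2/5 - 3/10 = 1/10
  'e': [3/10 + 1/10*0/1, 3/10 + 1/10*3/10) = [3/10, 33/100) <- contains code 609/2000
  'd': [3/10 + 1/10*3/10, 3/10 + 1/10*2/5) = [33/100, 17/50)
  'c': [3/10 + 1/10*2/5, 3/10 + 1/10*4/5) = [17/50, 19/50)
  'b': [3/10 + 1/10*4/5, 3/10 + 1/10*1/1) = [19/50, 2/5)
  emit 'e', narrow to [3/10, 33/100)
Step 3: interval [3/10, 33/100), width = 33/100 - 3/10 = 3/100
  'e': [3/10 + 3/100*0/1, 3/10 + 3/100*3/10) = [3/10, 309/1000) <- contains code 609/2000
  'd': [3/10 + 3/100*3/10, 3/10 + 3/100*2/5) = [309/1000, 39/125)
  'c': [3/10 + 3/100*2/5, 3/10 + 3/100*4/5) = [39/125, 81/250)
  'b': [3/10 + 3/100*4/5, 3/10 + 3/100*1/1) = [81/250, 33/100)
  emit 'e', narrow to [3/10, 309/1000)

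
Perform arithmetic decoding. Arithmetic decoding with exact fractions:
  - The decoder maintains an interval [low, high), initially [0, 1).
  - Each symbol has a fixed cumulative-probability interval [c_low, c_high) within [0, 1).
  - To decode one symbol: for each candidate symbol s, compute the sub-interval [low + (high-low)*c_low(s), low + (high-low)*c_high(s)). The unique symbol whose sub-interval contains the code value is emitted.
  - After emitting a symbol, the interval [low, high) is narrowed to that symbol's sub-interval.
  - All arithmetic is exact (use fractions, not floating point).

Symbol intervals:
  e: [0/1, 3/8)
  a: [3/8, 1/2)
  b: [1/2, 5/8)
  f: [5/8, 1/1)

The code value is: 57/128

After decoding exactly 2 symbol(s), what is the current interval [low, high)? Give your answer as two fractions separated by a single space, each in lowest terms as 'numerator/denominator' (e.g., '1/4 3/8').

Answer: 7/16 29/64

Derivation:
Step 1: interval [0/1, 1/1), width = 1/1 - 0/1 = 1/1
  'e': [0/1 + 1/1*0/1, 0/1 + 1/1*3/8) = [0/1, 3/8)
  'a': [0/1 + 1/1*3/8, 0/1 + 1/1*1/2) = [3/8, 1/2) <- contains code 57/128
  'b': [0/1 + 1/1*1/2, 0/1 + 1/1*5/8) = [1/2, 5/8)
  'f': [0/1 + 1/1*5/8, 0/1 + 1/1*1/1) = [5/8, 1/1)
  emit 'a', narrow to [3/8, 1/2)
Step 2: interval [3/8, 1/2), width = 1/2 - 3/8 = 1/8
  'e': [3/8 + 1/8*0/1, 3/8 + 1/8*3/8) = [3/8, 27/64)
  'a': [3/8 + 1/8*3/8, 3/8 + 1/8*1/2) = [27/64, 7/16)
  'b': [3/8 + 1/8*1/2, 3/8 + 1/8*5/8) = [7/16, 29/64) <- contains code 57/128
  'f': [3/8 + 1/8*5/8, 3/8 + 1/8*1/1) = [29/64, 1/2)
  emit 'b', narrow to [7/16, 29/64)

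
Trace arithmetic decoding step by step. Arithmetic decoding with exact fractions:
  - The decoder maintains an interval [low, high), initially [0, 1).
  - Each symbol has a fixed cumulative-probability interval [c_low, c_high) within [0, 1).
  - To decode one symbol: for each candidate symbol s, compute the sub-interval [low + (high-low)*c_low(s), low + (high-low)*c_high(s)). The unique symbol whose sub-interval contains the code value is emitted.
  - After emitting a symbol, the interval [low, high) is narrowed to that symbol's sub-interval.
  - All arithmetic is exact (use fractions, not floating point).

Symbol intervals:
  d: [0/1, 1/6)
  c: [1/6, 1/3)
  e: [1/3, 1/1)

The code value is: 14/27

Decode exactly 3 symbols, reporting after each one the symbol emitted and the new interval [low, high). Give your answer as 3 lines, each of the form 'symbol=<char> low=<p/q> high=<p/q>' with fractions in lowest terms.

Answer: symbol=e low=1/3 high=1/1
symbol=c low=4/9 high=5/9
symbol=e low=13/27 high=5/9

Derivation:
Step 1: interval [0/1, 1/1), width = 1/1 - 0/1 = 1/1
  'd': [0/1 + 1/1*0/1, 0/1 + 1/1*1/6) = [0/1, 1/6)
  'c': [0/1 + 1/1*1/6, 0/1 + 1/1*1/3) = [1/6, 1/3)
  'e': [0/1 + 1/1*1/3, 0/1 + 1/1*1/1) = [1/3, 1/1) <- contains code 14/27
  emit 'e', narrow to [1/3, 1/1)
Step 2: interval [1/3, 1/1), width = 1/1 - 1/3 = 2/3
  'd': [1/3 + 2/3*0/1, 1/3 + 2/3*1/6) = [1/3, 4/9)
  'c': [1/3 + 2/3*1/6, 1/3 + 2/3*1/3) = [4/9, 5/9) <- contains code 14/27
  'e': [1/3 + 2/3*1/3, 1/3 + 2/3*1/1) = [5/9, 1/1)
  emit 'c', narrow to [4/9, 5/9)
Step 3: interval [4/9, 5/9), width = 5/9 - 4/9 = 1/9
  'd': [4/9 + 1/9*0/1, 4/9 + 1/9*1/6) = [4/9, 25/54)
  'c': [4/9 + 1/9*1/6, 4/9 + 1/9*1/3) = [25/54, 13/27)
  'e': [4/9 + 1/9*1/3, 4/9 + 1/9*1/1) = [13/27, 5/9) <- contains code 14/27
  emit 'e', narrow to [13/27, 5/9)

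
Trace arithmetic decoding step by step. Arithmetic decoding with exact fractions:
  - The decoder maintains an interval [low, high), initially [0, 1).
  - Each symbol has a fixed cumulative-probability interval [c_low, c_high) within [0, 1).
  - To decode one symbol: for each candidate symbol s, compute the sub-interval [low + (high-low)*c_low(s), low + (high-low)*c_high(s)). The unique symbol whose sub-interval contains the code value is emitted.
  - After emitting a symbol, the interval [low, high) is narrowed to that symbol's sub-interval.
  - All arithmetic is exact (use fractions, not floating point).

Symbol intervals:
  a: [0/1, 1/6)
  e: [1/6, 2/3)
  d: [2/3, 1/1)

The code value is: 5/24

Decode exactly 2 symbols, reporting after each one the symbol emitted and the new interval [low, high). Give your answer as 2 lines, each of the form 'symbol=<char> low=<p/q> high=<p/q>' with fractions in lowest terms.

Answer: symbol=e low=1/6 high=2/3
symbol=a low=1/6 high=1/4

Derivation:
Step 1: interval [0/1, 1/1), width = 1/1 - 0/1 = 1/1
  'a': [0/1 + 1/1*0/1, 0/1 + 1/1*1/6) = [0/1, 1/6)
  'e': [0/1 + 1/1*1/6, 0/1 + 1/1*2/3) = [1/6, 2/3) <- contains code 5/24
  'd': [0/1 + 1/1*2/3, 0/1 + 1/1*1/1) = [2/3, 1/1)
  emit 'e', narrow to [1/6, 2/3)
Step 2: interval [1/6, 2/3), width = 2/3 - 1/6 = 1/2
  'a': [1/6 + 1/2*0/1, 1/6 + 1/2*1/6) = [1/6, 1/4) <- contains code 5/24
  'e': [1/6 + 1/2*1/6, 1/6 + 1/2*2/3) = [1/4, 1/2)
  'd': [1/6 + 1/2*2/3, 1/6 + 1/2*1/1) = [1/2, 2/3)
  emit 'a', narrow to [1/6, 1/4)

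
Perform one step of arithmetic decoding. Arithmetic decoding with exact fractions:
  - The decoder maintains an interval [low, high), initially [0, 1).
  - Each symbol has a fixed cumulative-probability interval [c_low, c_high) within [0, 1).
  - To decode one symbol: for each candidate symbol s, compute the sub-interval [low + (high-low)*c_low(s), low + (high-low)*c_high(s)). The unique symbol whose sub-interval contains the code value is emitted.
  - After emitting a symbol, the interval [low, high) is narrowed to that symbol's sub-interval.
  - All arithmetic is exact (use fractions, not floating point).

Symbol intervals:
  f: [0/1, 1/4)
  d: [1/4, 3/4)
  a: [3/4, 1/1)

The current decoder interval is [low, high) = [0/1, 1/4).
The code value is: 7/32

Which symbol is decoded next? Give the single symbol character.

Answer: a

Derivation:
Interval width = high − low = 1/4 − 0/1 = 1/4
Scaled code = (code − low) / width = (7/32 − 0/1) / 1/4 = 7/8
  f: [0/1, 1/4) 
  d: [1/4, 3/4) 
  a: [3/4, 1/1) ← scaled code falls here ✓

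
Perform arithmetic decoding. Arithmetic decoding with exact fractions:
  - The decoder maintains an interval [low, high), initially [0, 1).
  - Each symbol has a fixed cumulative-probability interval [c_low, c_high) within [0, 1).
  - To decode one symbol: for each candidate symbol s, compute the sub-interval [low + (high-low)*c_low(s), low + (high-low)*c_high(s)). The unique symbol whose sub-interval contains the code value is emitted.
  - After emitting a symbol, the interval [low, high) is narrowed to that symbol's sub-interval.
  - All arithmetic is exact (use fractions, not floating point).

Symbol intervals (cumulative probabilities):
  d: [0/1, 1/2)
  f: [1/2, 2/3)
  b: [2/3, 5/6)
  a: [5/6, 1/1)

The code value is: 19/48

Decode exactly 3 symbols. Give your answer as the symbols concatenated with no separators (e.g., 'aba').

Step 1: interval [0/1, 1/1), width = 1/1 - 0/1 = 1/1
  'd': [0/1 + 1/1*0/1, 0/1 + 1/1*1/2) = [0/1, 1/2) <- contains code 19/48
  'f': [0/1 + 1/1*1/2, 0/1 + 1/1*2/3) = [1/2, 2/3)
  'b': [0/1 + 1/1*2/3, 0/1 + 1/1*5/6) = [2/3, 5/6)
  'a': [0/1 + 1/1*5/6, 0/1 + 1/1*1/1) = [5/6, 1/1)
  emit 'd', narrow to [0/1, 1/2)
Step 2: interval [0/1, 1/2), width = 1/2 - 0/1 = 1/2
  'd': [0/1 + 1/2*0/1, 0/1 + 1/2*1/2) = [0/1, 1/4)
  'f': [0/1 + 1/2*1/2, 0/1 + 1/2*2/3) = [1/4, 1/3)
  'b': [0/1 + 1/2*2/3, 0/1 + 1/2*5/6) = [1/3, 5/12) <- contains code 19/48
  'a': [0/1 + 1/2*5/6, 0/1 + 1/2*1/1) = [5/12, 1/2)
  emit 'b', narrow to [1/3, 5/12)
Step 3: interval [1/3, 5/12), width = 5/12 - 1/3 = 1/12
  'd': [1/3 + 1/12*0/1, 1/3 + 1/12*1/2) = [1/3, 3/8)
  'f': [1/3 + 1/12*1/2, 1/3 + 1/12*2/3) = [3/8, 7/18)
  'b': [1/3 + 1/12*2/3, 1/3 + 1/12*5/6) = [7/18, 29/72) <- contains code 19/48
  'a': [1/3 + 1/12*5/6, 1/3 + 1/12*1/1) = [29/72, 5/12)
  emit 'b', narrow to [7/18, 29/72)

Answer: dbb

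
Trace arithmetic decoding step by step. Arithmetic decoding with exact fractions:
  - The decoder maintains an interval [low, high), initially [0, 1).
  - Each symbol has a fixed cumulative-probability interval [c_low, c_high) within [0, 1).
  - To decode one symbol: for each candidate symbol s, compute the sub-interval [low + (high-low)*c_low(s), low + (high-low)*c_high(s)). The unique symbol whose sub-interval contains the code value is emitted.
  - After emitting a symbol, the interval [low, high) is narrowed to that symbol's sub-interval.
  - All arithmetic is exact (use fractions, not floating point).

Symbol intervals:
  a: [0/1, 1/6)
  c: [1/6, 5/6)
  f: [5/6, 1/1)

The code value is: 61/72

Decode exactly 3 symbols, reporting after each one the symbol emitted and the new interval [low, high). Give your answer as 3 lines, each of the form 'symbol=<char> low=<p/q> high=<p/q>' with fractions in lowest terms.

Step 1: interval [0/1, 1/1), width = 1/1 - 0/1 = 1/1
  'a': [0/1 + 1/1*0/1, 0/1 + 1/1*1/6) = [0/1, 1/6)
  'c': [0/1 + 1/1*1/6, 0/1 + 1/1*5/6) = [1/6, 5/6)
  'f': [0/1 + 1/1*5/6, 0/1 + 1/1*1/1) = [5/6, 1/1) <- contains code 61/72
  emit 'f', narrow to [5/6, 1/1)
Step 2: interval [5/6, 1/1), width = 1/1 - 5/6 = 1/6
  'a': [5/6 + 1/6*0/1, 5/6 + 1/6*1/6) = [5/6, 31/36) <- contains code 61/72
  'c': [5/6 + 1/6*1/6, 5/6 + 1/6*5/6) = [31/36, 35/36)
  'f': [5/6 + 1/6*5/6, 5/6 + 1/6*1/1) = [35/36, 1/1)
  emit 'a', narrow to [5/6, 31/36)
Step 3: interval [5/6, 31/36), width = 31/36 - 5/6 = 1/36
  'a': [5/6 + 1/36*0/1, 5/6 + 1/36*1/6) = [5/6, 181/216)
  'c': [5/6 + 1/36*1/6, 5/6 + 1/36*5/6) = [181/216, 185/216) <- contains code 61/72
  'f': [5/6 + 1/36*5/6, 5/6 + 1/36*1/1) = [185/216, 31/36)
  emit 'c', narrow to [181/216, 185/216)

Answer: symbol=f low=5/6 high=1/1
symbol=a low=5/6 high=31/36
symbol=c low=181/216 high=185/216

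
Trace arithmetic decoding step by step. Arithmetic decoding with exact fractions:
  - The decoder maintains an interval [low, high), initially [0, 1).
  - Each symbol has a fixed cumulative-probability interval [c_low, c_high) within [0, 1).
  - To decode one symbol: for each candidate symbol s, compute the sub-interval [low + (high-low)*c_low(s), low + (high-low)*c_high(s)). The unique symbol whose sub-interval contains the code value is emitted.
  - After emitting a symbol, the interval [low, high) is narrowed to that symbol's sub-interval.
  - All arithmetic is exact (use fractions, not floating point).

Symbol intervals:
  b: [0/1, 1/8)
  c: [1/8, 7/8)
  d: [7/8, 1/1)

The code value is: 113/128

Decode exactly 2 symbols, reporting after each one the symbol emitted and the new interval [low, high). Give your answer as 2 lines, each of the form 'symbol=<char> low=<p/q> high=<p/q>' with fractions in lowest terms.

Step 1: interval [0/1, 1/1), width = 1/1 - 0/1 = 1/1
  'b': [0/1 + 1/1*0/1, 0/1 + 1/1*1/8) = [0/1, 1/8)
  'c': [0/1 + 1/1*1/8, 0/1 + 1/1*7/8) = [1/8, 7/8)
  'd': [0/1 + 1/1*7/8, 0/1 + 1/1*1/1) = [7/8, 1/1) <- contains code 113/128
  emit 'd', narrow to [7/8, 1/1)
Step 2: interval [7/8, 1/1), width = 1/1 - 7/8 = 1/8
  'b': [7/8 + 1/8*0/1, 7/8 + 1/8*1/8) = [7/8, 57/64) <- contains code 113/128
  'c': [7/8 + 1/8*1/8, 7/8 + 1/8*7/8) = [57/64, 63/64)
  'd': [7/8 + 1/8*7/8, 7/8 + 1/8*1/1) = [63/64, 1/1)
  emit 'b', narrow to [7/8, 57/64)

Answer: symbol=d low=7/8 high=1/1
symbol=b low=7/8 high=57/64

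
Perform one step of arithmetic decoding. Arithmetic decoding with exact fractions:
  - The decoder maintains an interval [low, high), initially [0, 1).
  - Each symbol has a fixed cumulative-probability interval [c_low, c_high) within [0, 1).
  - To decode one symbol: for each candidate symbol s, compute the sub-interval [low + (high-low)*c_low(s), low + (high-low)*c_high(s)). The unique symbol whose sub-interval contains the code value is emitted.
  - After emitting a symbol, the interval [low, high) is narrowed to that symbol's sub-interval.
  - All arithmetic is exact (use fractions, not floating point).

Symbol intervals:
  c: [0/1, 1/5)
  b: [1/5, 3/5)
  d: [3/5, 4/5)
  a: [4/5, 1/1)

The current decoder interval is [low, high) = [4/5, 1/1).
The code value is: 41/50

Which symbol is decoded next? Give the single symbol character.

Interval width = high − low = 1/1 − 4/5 = 1/5
Scaled code = (code − low) / width = (41/50 − 4/5) / 1/5 = 1/10
  c: [0/1, 1/5) ← scaled code falls here ✓
  b: [1/5, 3/5) 
  d: [3/5, 4/5) 
  a: [4/5, 1/1) 

Answer: c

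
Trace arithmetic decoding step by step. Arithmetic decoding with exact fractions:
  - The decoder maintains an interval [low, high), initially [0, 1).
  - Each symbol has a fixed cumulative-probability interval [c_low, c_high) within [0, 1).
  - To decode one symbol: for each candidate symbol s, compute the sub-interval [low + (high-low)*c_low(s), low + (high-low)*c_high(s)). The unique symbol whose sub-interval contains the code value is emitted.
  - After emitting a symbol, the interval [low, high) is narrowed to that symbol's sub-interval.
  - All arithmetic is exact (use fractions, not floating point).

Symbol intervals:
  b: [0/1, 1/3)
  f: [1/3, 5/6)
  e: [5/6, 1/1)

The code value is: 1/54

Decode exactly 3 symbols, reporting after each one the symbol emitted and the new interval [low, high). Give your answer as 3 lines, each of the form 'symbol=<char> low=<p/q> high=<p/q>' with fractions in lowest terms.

Step 1: interval [0/1, 1/1), width = 1/1 - 0/1 = 1/1
  'b': [0/1 + 1/1*0/1, 0/1 + 1/1*1/3) = [0/1, 1/3) <- contains code 1/54
  'f': [0/1 + 1/1*1/3, 0/1 + 1/1*5/6) = [1/3, 5/6)
  'e': [0/1 + 1/1*5/6, 0/1 + 1/1*1/1) = [5/6, 1/1)
  emit 'b', narrow to [0/1, 1/3)
Step 2: interval [0/1, 1/3), width = 1/3 - 0/1 = 1/3
  'b': [0/1 + 1/3*0/1, 0/1 + 1/3*1/3) = [0/1, 1/9) <- contains code 1/54
  'f': [0/1 + 1/3*1/3, 0/1 + 1/3*5/6) = [1/9, 5/18)
  'e': [0/1 + 1/3*5/6, 0/1 + 1/3*1/1) = [5/18, 1/3)
  emit 'b', narrow to [0/1, 1/9)
Step 3: interval [0/1, 1/9), width = 1/9 - 0/1 = 1/9
  'b': [0/1 + 1/9*0/1, 0/1 + 1/9*1/3) = [0/1, 1/27) <- contains code 1/54
  'f': [0/1 + 1/9*1/3, 0/1 + 1/9*5/6) = [1/27, 5/54)
  'e': [0/1 + 1/9*5/6, 0/1 + 1/9*1/1) = [5/54, 1/9)
  emit 'b', narrow to [0/1, 1/27)

Answer: symbol=b low=0/1 high=1/3
symbol=b low=0/1 high=1/9
symbol=b low=0/1 high=1/27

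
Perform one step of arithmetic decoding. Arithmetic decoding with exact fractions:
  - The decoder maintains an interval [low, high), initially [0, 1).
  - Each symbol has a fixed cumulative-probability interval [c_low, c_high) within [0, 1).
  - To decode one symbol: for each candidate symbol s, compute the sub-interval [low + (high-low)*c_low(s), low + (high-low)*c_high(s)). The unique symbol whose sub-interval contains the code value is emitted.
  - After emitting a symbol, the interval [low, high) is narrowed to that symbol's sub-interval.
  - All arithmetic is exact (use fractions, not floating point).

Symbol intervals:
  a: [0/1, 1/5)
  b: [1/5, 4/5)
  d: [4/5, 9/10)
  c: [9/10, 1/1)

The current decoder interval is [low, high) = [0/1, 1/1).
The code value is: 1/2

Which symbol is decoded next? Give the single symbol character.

Answer: b

Derivation:
Interval width = high − low = 1/1 − 0/1 = 1/1
Scaled code = (code − low) / width = (1/2 − 0/1) / 1/1 = 1/2
  a: [0/1, 1/5) 
  b: [1/5, 4/5) ← scaled code falls here ✓
  d: [4/5, 9/10) 
  c: [9/10, 1/1) 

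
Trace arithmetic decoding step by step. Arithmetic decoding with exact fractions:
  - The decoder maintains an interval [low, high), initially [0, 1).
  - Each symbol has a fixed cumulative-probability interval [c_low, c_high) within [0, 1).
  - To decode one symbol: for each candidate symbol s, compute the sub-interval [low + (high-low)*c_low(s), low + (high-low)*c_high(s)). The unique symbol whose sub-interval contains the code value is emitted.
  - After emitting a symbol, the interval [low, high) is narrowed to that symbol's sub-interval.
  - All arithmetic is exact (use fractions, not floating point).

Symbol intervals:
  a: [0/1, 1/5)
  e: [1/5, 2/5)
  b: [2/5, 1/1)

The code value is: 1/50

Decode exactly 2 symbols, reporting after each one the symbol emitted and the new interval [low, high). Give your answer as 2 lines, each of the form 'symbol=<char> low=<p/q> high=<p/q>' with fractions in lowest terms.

Step 1: interval [0/1, 1/1), width = 1/1 - 0/1 = 1/1
  'a': [0/1 + 1/1*0/1, 0/1 + 1/1*1/5) = [0/1, 1/5) <- contains code 1/50
  'e': [0/1 + 1/1*1/5, 0/1 + 1/1*2/5) = [1/5, 2/5)
  'b': [0/1 + 1/1*2/5, 0/1 + 1/1*1/1) = [2/5, 1/1)
  emit 'a', narrow to [0/1, 1/5)
Step 2: interval [0/1, 1/5), width = 1/5 - 0/1 = 1/5
  'a': [0/1 + 1/5*0/1, 0/1 + 1/5*1/5) = [0/1, 1/25) <- contains code 1/50
  'e': [0/1 + 1/5*1/5, 0/1 + 1/5*2/5) = [1/25, 2/25)
  'b': [0/1 + 1/5*2/5, 0/1 + 1/5*1/1) = [2/25, 1/5)
  emit 'a', narrow to [0/1, 1/25)

Answer: symbol=a low=0/1 high=1/5
symbol=a low=0/1 high=1/25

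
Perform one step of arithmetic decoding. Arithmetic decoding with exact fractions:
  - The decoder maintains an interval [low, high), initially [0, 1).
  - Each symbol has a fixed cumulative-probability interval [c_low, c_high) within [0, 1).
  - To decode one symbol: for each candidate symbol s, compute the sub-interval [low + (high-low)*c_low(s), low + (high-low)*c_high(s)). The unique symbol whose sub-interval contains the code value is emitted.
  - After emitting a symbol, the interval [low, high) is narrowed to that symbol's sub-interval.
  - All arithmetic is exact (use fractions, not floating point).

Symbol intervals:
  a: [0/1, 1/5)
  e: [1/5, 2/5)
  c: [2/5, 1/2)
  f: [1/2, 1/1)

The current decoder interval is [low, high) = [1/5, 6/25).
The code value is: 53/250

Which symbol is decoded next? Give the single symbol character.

Interval width = high − low = 6/25 − 1/5 = 1/25
Scaled code = (code − low) / width = (53/250 − 1/5) / 1/25 = 3/10
  a: [0/1, 1/5) 
  e: [1/5, 2/5) ← scaled code falls here ✓
  c: [2/5, 1/2) 
  f: [1/2, 1/1) 

Answer: e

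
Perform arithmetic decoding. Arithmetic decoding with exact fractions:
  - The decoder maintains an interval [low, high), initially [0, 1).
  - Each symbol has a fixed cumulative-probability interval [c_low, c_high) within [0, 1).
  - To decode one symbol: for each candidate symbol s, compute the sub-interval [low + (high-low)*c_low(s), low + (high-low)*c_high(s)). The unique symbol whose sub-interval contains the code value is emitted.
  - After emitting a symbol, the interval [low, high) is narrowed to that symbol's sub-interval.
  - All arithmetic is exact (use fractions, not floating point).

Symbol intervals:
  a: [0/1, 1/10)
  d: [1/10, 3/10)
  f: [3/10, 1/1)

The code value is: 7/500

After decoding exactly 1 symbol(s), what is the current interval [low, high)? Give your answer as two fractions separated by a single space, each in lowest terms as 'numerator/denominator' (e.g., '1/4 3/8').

Answer: 0/1 1/10

Derivation:
Step 1: interval [0/1, 1/1), width = 1/1 - 0/1 = 1/1
  'a': [0/1 + 1/1*0/1, 0/1 + 1/1*1/10) = [0/1, 1/10) <- contains code 7/500
  'd': [0/1 + 1/1*1/10, 0/1 + 1/1*3/10) = [1/10, 3/10)
  'f': [0/1 + 1/1*3/10, 0/1 + 1/1*1/1) = [3/10, 1/1)
  emit 'a', narrow to [0/1, 1/10)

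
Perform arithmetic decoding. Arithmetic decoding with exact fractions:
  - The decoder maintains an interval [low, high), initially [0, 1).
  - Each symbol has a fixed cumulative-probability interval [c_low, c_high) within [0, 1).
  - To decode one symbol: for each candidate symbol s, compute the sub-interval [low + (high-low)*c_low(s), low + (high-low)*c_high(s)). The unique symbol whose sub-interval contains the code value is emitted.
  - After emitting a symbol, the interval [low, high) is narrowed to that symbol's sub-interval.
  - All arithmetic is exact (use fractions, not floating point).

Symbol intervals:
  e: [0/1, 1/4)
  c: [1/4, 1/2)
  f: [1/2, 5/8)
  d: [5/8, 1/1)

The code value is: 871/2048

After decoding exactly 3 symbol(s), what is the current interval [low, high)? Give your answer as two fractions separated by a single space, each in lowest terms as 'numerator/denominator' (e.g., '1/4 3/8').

Answer: 13/32 55/128

Derivation:
Step 1: interval [0/1, 1/1), width = 1/1 - 0/1 = 1/1
  'e': [0/1 + 1/1*0/1, 0/1 + 1/1*1/4) = [0/1, 1/4)
  'c': [0/1 + 1/1*1/4, 0/1 + 1/1*1/2) = [1/4, 1/2) <- contains code 871/2048
  'f': [0/1 + 1/1*1/2, 0/1 + 1/1*5/8) = [1/2, 5/8)
  'd': [0/1 + 1/1*5/8, 0/1 + 1/1*1/1) = [5/8, 1/1)
  emit 'c', narrow to [1/4, 1/2)
Step 2: interval [1/4, 1/2), width = 1/2 - 1/4 = 1/4
  'e': [1/4 + 1/4*0/1, 1/4 + 1/4*1/4) = [1/4, 5/16)
  'c': [1/4 + 1/4*1/4, 1/4 + 1/4*1/2) = [5/16, 3/8)
  'f': [1/4 + 1/4*1/2, 1/4 + 1/4*5/8) = [3/8, 13/32)
  'd': [1/4 + 1/4*5/8, 1/4 + 1/4*1/1) = [13/32, 1/2) <- contains code 871/2048
  emit 'd', narrow to [13/32, 1/2)
Step 3: interval [13/32, 1/2), width = 1/2 - 13/32 = 3/32
  'e': [13/32 + 3/32*0/1, 13/32 + 3/32*1/4) = [13/32, 55/128) <- contains code 871/2048
  'c': [13/32 + 3/32*1/4, 13/32 + 3/32*1/2) = [55/128, 29/64)
  'f': [13/32 + 3/32*1/2, 13/32 + 3/32*5/8) = [29/64, 119/256)
  'd': [13/32 + 3/32*5/8, 13/32 + 3/32*1/1) = [119/256, 1/2)
  emit 'e', narrow to [13/32, 55/128)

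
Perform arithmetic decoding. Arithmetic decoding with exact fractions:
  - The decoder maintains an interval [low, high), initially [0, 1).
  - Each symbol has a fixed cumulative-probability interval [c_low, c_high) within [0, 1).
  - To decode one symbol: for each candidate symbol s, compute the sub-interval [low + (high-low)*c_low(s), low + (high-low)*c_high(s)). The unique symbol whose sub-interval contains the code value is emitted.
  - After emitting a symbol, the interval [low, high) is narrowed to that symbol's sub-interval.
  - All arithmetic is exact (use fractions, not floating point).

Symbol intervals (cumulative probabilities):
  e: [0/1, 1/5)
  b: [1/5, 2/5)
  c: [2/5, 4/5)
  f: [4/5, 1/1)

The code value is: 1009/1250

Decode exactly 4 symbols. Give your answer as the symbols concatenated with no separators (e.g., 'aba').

Answer: feef

Derivation:
Step 1: interval [0/1, 1/1), width = 1/1 - 0/1 = 1/1
  'e': [0/1 + 1/1*0/1, 0/1 + 1/1*1/5) = [0/1, 1/5)
  'b': [0/1 + 1/1*1/5, 0/1 + 1/1*2/5) = [1/5, 2/5)
  'c': [0/1 + 1/1*2/5, 0/1 + 1/1*4/5) = [2/5, 4/5)
  'f': [0/1 + 1/1*4/5, 0/1 + 1/1*1/1) = [4/5, 1/1) <- contains code 1009/1250
  emit 'f', narrow to [4/5, 1/1)
Step 2: interval [4/5, 1/1), width = 1/1 - 4/5 = 1/5
  'e': [4/5 + 1/5*0/1, 4/5 + 1/5*1/5) = [4/5, 21/25) <- contains code 1009/1250
  'b': [4/5 + 1/5*1/5, 4/5 + 1/5*2/5) = [21/25, 22/25)
  'c': [4/5 + 1/5*2/5, 4/5 + 1/5*4/5) = [22/25, 24/25)
  'f': [4/5 + 1/5*4/5, 4/5 + 1/5*1/1) = [24/25, 1/1)
  emit 'e', narrow to [4/5, 21/25)
Step 3: interval [4/5, 21/25), width = 21/25 - 4/5 = 1/25
  'e': [4/5 + 1/25*0/1, 4/5 + 1/25*1/5) = [4/5, 101/125) <- contains code 1009/1250
  'b': [4/5 + 1/25*1/5, 4/5 + 1/25*2/5) = [101/125, 102/125)
  'c': [4/5 + 1/25*2/5, 4/5 + 1/25*4/5) = [102/125, 104/125)
  'f': [4/5 + 1/25*4/5, 4/5 + 1/25*1/1) = [104/125, 21/25)
  emit 'e', narrow to [4/5, 101/125)
Step 4: interval [4/5, 101/125), width = 101/125 - 4/5 = 1/125
  'e': [4/5 + 1/125*0/1, 4/5 + 1/125*1/5) = [4/5, 501/625)
  'b': [4/5 + 1/125*1/5, 4/5 + 1/125*2/5) = [501/625, 502/625)
  'c': [4/5 + 1/125*2/5, 4/5 + 1/125*4/5) = [502/625, 504/625)
  'f': [4/5 + 1/125*4/5, 4/5 + 1/125*1/1) = [504/625, 101/125) <- contains code 1009/1250
  emit 'f', narrow to [504/625, 101/125)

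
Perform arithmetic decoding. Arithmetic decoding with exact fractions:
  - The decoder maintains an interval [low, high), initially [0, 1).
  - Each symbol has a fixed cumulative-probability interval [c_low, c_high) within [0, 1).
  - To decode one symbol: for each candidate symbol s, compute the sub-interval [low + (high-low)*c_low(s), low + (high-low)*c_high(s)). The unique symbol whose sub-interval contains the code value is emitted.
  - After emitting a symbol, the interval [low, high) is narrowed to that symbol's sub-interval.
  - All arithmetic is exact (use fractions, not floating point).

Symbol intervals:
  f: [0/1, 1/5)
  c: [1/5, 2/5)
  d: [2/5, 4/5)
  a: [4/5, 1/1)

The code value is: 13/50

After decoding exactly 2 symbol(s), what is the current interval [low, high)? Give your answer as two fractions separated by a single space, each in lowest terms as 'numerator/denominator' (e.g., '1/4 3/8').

Answer: 6/25 7/25

Derivation:
Step 1: interval [0/1, 1/1), width = 1/1 - 0/1 = 1/1
  'f': [0/1 + 1/1*0/1, 0/1 + 1/1*1/5) = [0/1, 1/5)
  'c': [0/1 + 1/1*1/5, 0/1 + 1/1*2/5) = [1/5, 2/5) <- contains code 13/50
  'd': [0/1 + 1/1*2/5, 0/1 + 1/1*4/5) = [2/5, 4/5)
  'a': [0/1 + 1/1*4/5, 0/1 + 1/1*1/1) = [4/5, 1/1)
  emit 'c', narrow to [1/5, 2/5)
Step 2: interval [1/5, 2/5), width = 2/5 - 1/5 = 1/5
  'f': [1/5 + 1/5*0/1, 1/5 + 1/5*1/5) = [1/5, 6/25)
  'c': [1/5 + 1/5*1/5, 1/5 + 1/5*2/5) = [6/25, 7/25) <- contains code 13/50
  'd': [1/5 + 1/5*2/5, 1/5 + 1/5*4/5) = [7/25, 9/25)
  'a': [1/5 + 1/5*4/5, 1/5 + 1/5*1/1) = [9/25, 2/5)
  emit 'c', narrow to [6/25, 7/25)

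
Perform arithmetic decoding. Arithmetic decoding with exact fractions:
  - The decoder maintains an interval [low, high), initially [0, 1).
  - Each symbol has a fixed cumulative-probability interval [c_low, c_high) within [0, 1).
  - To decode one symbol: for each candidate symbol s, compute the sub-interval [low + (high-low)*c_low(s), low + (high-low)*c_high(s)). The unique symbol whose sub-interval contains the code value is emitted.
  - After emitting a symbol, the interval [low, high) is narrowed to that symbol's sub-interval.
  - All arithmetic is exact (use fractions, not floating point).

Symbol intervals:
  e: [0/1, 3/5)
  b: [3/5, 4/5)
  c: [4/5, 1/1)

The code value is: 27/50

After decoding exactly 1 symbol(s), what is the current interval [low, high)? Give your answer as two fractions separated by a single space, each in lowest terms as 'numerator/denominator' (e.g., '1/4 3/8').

Step 1: interval [0/1, 1/1), width = 1/1 - 0/1 = 1/1
  'e': [0/1 + 1/1*0/1, 0/1 + 1/1*3/5) = [0/1, 3/5) <- contains code 27/50
  'b': [0/1 + 1/1*3/5, 0/1 + 1/1*4/5) = [3/5, 4/5)
  'c': [0/1 + 1/1*4/5, 0/1 + 1/1*1/1) = [4/5, 1/1)
  emit 'e', narrow to [0/1, 3/5)

Answer: 0/1 3/5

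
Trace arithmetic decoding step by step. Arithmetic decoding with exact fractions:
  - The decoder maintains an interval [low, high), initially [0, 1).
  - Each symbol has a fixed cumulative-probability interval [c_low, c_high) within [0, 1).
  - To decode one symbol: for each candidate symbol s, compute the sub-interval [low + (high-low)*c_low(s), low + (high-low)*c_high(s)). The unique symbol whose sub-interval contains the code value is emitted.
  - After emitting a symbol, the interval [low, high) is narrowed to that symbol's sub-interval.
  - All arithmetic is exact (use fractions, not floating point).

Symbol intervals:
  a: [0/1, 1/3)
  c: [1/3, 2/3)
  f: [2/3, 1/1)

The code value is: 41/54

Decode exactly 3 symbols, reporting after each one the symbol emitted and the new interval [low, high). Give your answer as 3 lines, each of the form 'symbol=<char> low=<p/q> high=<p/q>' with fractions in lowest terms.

Step 1: interval [0/1, 1/1), width = 1/1 - 0/1 = 1/1
  'a': [0/1 + 1/1*0/1, 0/1 + 1/1*1/3) = [0/1, 1/3)
  'c': [0/1 + 1/1*1/3, 0/1 + 1/1*2/3) = [1/3, 2/3)
  'f': [0/1 + 1/1*2/3, 0/1 + 1/1*1/1) = [2/3, 1/1) <- contains code 41/54
  emit 'f', narrow to [2/3, 1/1)
Step 2: interval [2/3, 1/1), width = 1/1 - 2/3 = 1/3
  'a': [2/3 + 1/3*0/1, 2/3 + 1/3*1/3) = [2/3, 7/9) <- contains code 41/54
  'c': [2/3 + 1/3*1/3, 2/3 + 1/3*2/3) = [7/9, 8/9)
  'f': [2/3 + 1/3*2/3, 2/3 + 1/3*1/1) = [8/9, 1/1)
  emit 'a', narrow to [2/3, 7/9)
Step 3: interval [2/3, 7/9), width = 7/9 - 2/3 = 1/9
  'a': [2/3 + 1/9*0/1, 2/3 + 1/9*1/3) = [2/3, 19/27)
  'c': [2/3 + 1/9*1/3, 2/3 + 1/9*2/3) = [19/27, 20/27)
  'f': [2/3 + 1/9*2/3, 2/3 + 1/9*1/1) = [20/27, 7/9) <- contains code 41/54
  emit 'f', narrow to [20/27, 7/9)

Answer: symbol=f low=2/3 high=1/1
symbol=a low=2/3 high=7/9
symbol=f low=20/27 high=7/9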